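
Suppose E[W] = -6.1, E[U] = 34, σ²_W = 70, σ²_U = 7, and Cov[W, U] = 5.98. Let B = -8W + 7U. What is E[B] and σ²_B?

E[B] = (-8)·E[W] + 7·E[U] = (-8)·(-6.1) + 7·34 = 286.8.
σ²_B = a²·σ²_W + b²·σ²_U + 2ab·Cov[W, U] with a = -8, b = 7.
= (-8)²·70 + 7²·7 + 2·(-8)·7·5.98
= 4480 + 343 + (-669.76) = 4153.24.

E[B] = 286.8, σ²_B = 4153.24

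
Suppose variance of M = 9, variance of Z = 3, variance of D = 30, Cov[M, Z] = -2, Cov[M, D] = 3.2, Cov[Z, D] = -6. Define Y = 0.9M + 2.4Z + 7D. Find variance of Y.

variance of Y = a²·variance of M + b²·variance of Z + c²·variance of D + 2ab·Cov[M, Z] + 2ac·Cov[M, D] + 2bc·Cov[Z, D], with a = 0.9, b = 2.4, c = 7.
= 7.29 + 17.28 + 1470 + (-8.64) + 40.32 + (-201.6)
= 1324.65.

variance of Y = 1324.65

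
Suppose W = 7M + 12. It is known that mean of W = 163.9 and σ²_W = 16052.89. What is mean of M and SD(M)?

mean of M = 21.7, SD(M) = 18.1

From W = 7M + 12: mean of W = a·mean of M + b, so mean of M = (mean of W − b)/a = (163.9 − 12)/7 = 21.7.
SD(W) = √16052.89 = 126.7.
SD(W) = |a|·SD(M), so SD(M) = 126.7/|7| = 18.1.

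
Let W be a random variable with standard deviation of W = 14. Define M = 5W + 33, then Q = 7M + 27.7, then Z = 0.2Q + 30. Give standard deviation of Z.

standard deviation of Z = 98

standard deviation of M = |5|·14 = 70.
standard deviation of Q = |7|·70 = 490.
standard deviation of Z = |0.2|·490 = 98.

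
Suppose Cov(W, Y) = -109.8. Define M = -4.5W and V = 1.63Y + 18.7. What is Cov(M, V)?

Cov(M, V) = 805.383

Cov(M, V) = a·c·Cov(W, Y) = (-4.5)·1.63·(-109.8) = 805.383. Additive constants drop out.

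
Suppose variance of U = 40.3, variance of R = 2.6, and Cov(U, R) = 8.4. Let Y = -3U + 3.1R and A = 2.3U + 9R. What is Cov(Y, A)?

Cov(Y, A) = -372.438

By bilinearity, Cov(Y, A) = ac·variance of U + bd·variance of R + (ad+bc)·Cov(U, R), with a=-3, b=3.1, c=2.3, d=9.
ac·variance of U = (-3)·2.3·40.3 = -278.07
bd·variance of R = 3.1·9·2.6 = 72.54
(ad+bc)·Cov(U, R) = (-19.87)·8.4 = -166.908
Cov(Y, A) = -278.07 + 72.54 + (-166.908) = -372.438.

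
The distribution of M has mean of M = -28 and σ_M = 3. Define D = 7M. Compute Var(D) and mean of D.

D = 7M is linear with a = 7, b = 0.
Var(M) = 3² = 9.
Var(D) = a²·Var(M) = 7²·9 = 441.
mean of D = a·mean of M + b = 7·(-28) = -196.

Var(D) = 441, mean of D = -196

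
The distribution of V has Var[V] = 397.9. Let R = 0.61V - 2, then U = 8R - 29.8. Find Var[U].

Var[U] = 9475.74976

Var[R] = 0.61²·397.9 = 148.05859.
Var[U] = 8²·148.05859 = 9475.74976.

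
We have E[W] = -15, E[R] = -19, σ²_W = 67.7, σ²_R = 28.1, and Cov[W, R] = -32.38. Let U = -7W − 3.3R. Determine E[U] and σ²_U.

E[U] = (-7)·E[W] + (-3.3)·E[R] = (-7)·(-15) + (-3.3)·(-19) = 167.7.
σ²_U = a²·σ²_W + b²·σ²_R + 2ab·Cov[W, R] with a = -7, b = -3.3.
= (-7)²·67.7 + (-3.3)²·28.1 + 2·(-7)·(-3.3)·(-32.38)
= 3317.3 + 306.009 + (-1495.956) = 2127.353.

E[U] = 167.7, σ²_U = 2127.353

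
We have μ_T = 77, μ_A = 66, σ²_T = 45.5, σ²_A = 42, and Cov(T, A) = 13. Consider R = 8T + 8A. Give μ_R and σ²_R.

μ_R = 8·μ_T + 8·μ_A = 8·77 + 8·66 = 1144.
σ²_R = a²·σ²_T + b²·σ²_A + 2ab·Cov(T, A) with a = 8, b = 8.
= 8²·45.5 + 8²·42 + 2·8·8·13
= 2912 + 2688 + 1664 = 7264.

μ_R = 1144, σ²_R = 7264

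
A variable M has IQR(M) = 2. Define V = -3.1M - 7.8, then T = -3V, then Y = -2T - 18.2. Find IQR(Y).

IQR(V) = |-3.1|·2 = 6.2.
IQR(T) = |-3|·6.2 = 18.6.
IQR(Y) = |-2|·18.6 = 37.2.

IQR(Y) = 37.2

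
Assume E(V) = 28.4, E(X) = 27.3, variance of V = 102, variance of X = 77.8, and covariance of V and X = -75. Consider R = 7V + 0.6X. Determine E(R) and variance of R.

E(R) = 7·E(V) + 0.6·E(X) = 7·28.4 + 0.6·27.3 = 215.18.
variance of R = a²·variance of V + b²·variance of X + 2ab·covariance of V and X with a = 7, b = 0.6.
= 7²·102 + 0.6²·77.8 + 2·7·0.6·(-75)
= 4998 + 28.008 + (-630) = 4396.008.

E(R) = 215.18, variance of R = 4396.008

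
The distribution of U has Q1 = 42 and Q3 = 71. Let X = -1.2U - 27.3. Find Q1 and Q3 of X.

Q1(X) = -112.5, Q3(X) = -77.7

a = -1.2 < 0 reverses order: Q1(X) comes from Q3(U), Q3(X) from Q1(U).
Q1(X) = (-1.2)·71 + (-27.3) = -112.5; Q3(X) = (-1.2)·42 + (-27.3) = -77.7.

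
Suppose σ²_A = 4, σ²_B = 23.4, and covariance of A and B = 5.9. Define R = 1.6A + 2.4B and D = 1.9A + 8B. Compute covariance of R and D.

covariance of R and D = 563.864

By bilinearity, covariance of R and D = ac·σ²_A + bd·σ²_B + (ad+bc)·covariance of A and B, with a=1.6, b=2.4, c=1.9, d=8.
ac·σ²_A = 1.6·1.9·4 = 12.16
bd·σ²_B = 2.4·8·23.4 = 449.28
(ad+bc)·covariance of A and B = (17.36)·5.9 = 102.424
covariance of R and D = 12.16 + 449.28 + 102.424 = 563.864.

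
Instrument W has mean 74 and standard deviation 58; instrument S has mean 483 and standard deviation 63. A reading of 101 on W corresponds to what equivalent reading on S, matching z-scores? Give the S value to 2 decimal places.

S = 512.33

z = (101 − 74)/58 ≈ 0.4655.
S = 483 + z·63 = 483 + (101 − 74)·63/58 ≈ 512.33.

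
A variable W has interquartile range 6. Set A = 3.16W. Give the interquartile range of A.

Under A = aW + b, IQR(A) = |a|·IQR(W) = |3.16|·6 = 18.96 (shifts cancel; spread scales by |a|).

IQR(A) = 18.96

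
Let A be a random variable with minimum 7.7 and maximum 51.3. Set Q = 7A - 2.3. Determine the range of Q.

Range of A = 51.3 − 7.7 = 43.6.
Range(Q) = |a|·Range(A) = |7|·43.6 = 305.2.

Range(Q) = 305.2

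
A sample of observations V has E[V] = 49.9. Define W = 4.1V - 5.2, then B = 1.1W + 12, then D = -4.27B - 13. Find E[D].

E[W] = 4.1·49.9 + (-5.2) = 199.39.
E[B] = 1.1·199.39 + 12 = 231.329.
E[D] = (-4.27)·231.329 + (-13) = -1000.77483.

E[D] = -1000.77483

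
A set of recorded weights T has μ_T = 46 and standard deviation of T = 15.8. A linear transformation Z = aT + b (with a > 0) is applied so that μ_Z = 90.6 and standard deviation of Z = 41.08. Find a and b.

standard deviation of Z = a·standard deviation of T (a > 0), so a = 41.08/15.8 = 2.6.
μ_Z = a·μ_T + b, so b = 90.6 − 2.6·46 = -29.

a = 2.6, b = -29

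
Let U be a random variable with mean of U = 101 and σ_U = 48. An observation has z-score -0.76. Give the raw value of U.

U = mean of U + z·σ_U = 101 + (-0.76)·48 = 64.52.

U = 64.52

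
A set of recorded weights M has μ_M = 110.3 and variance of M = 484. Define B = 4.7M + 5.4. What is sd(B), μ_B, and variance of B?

sd(B) = 103.4, μ_B = 523.81, variance of B = 10691.56

B = 4.7M + 5.4 is linear with a = 4.7, b = 5.4.
sd(M) = √484 = 22.
sd(B) = |a|·sd(M) = |4.7|·22 = 103.4.
μ_B = a·μ_M + b = 4.7·110.3 + 5.4 = 523.81.
variance of B = a²·variance of M = 4.7²·484 = 10691.56 (the additive constant 5.4 does not affect variance).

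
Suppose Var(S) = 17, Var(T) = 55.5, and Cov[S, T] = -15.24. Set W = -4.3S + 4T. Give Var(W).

Var(W) = 1726.586

Var(W) = a²·Var(S) + b²·Var(T) + 2ab·Cov[S, T] with a = -4.3, b = 4.
= (-4.3)²·17 + 4²·55.5 + 2·(-4.3)·4·(-15.24)
= 314.33 + 888 + 524.256 = 1726.586.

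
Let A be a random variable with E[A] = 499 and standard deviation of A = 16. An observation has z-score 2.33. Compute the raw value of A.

A = 536.28

A = E[A] + z·standard deviation of A = 499 + 2.33·16 = 536.28.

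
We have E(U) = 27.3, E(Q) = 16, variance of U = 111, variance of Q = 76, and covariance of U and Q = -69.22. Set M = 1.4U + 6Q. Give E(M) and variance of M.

E(M) = 134.22, variance of M = 1790.664

E(M) = 1.4·E(U) + 6·E(Q) = 1.4·27.3 + 6·16 = 134.22.
variance of M = a²·variance of U + b²·variance of Q + 2ab·covariance of U and Q with a = 1.4, b = 6.
= 1.4²·111 + 6²·76 + 2·1.4·6·(-69.22)
= 217.56 + 2736 + (-1162.896) = 1790.664.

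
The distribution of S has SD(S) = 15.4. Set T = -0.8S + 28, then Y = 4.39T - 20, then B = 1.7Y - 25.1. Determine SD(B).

SD(B) = 91.94416

SD(T) = |-0.8|·15.4 = 12.32.
SD(Y) = |4.39|·12.32 = 54.0848.
SD(B) = |1.7|·54.0848 = 91.94416.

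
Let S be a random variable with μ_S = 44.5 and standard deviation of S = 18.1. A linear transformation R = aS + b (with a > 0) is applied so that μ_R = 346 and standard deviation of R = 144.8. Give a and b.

a = 8, b = -10

standard deviation of R = a·standard deviation of S (a > 0), so a = 144.8/18.1 = 8.
μ_R = a·μ_S + b, so b = 346 − 8·44.5 = -10.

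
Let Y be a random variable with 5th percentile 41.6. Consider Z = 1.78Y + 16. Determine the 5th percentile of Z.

Since a = 1.78 > 0 the transformation is increasing, so the 5th percentile of Z = a·(P_{5} of Y) + b = 1.78·41.6 + 16 = 90.048.

5th percentile of Z = 90.048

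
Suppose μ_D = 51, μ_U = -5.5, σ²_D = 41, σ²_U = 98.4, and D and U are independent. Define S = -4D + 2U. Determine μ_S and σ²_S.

μ_S = (-4)·μ_D + 2·μ_U = (-4)·51 + 2·(-5.5) = -215.
σ²_S = a²·σ²_D + b²·σ²_U + 2ab·Cov(D, U) with a = -4, b = 2.
Independence gives Cov(D, U) = 0.
= (-4)²·41 + 2²·98.4 + 2·(-4)·2·0
= 656 + 393.6 + 0 = 1049.6.

μ_S = -215, σ²_S = 1049.6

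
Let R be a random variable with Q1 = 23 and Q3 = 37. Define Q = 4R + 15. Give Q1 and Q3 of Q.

a = 4 > 0: Q1(Q) = a·Q1(R)+b = 107, Q3(Q) = a·Q3(R)+b = 163.

Q1(Q) = 107, Q3(Q) = 163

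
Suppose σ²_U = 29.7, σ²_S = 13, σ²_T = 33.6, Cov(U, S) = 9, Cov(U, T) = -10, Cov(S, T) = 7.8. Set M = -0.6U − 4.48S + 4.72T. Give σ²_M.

σ²_M = 795.31408

σ²_M = a²·σ²_U + b²·σ²_S + c²·σ²_T + 2ab·Cov(U, S) + 2ac·Cov(U, T) + 2bc·Cov(S, T), with a = -0.6, b = -4.48, c = 4.72.
= 10.692 + 260.9152 + 748.55424 + 48.384 + 56.64 + (-329.87136)
= 795.31408.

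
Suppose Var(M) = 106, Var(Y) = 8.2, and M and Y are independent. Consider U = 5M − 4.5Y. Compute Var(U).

Var(U) = a²·Var(M) + b²·Var(Y) + 2ab·Cov(M, Y) with a = 5, b = -4.5.
Independence gives Cov(M, Y) = 0.
= 5²·106 + (-4.5)²·8.2 + 2·5·(-4.5)·0
= 2650 + 166.05 + 0 = 2816.05.

Var(U) = 2816.05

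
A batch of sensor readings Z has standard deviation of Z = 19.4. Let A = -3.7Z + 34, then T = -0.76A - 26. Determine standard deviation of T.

standard deviation of A = |-3.7|·19.4 = 71.78.
standard deviation of T = |-0.76|·71.78 = 54.5528.

standard deviation of T = 54.5528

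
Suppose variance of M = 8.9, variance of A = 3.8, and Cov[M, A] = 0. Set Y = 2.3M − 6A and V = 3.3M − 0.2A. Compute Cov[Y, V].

Cov[Y, V] = 72.111

By bilinearity, Cov[Y, V] = ac·variance of M + bd·variance of A + (ad+bc)·Cov[M, A], with a=2.3, b=-6, c=3.3, d=-0.2.
ac·variance of M = 2.3·3.3·8.9 = 67.551
bd·variance of A = (-6)·(-0.2)·3.8 = 4.56
(ad+bc)·Cov[M, A] = (-20.26)·0 = 0
Cov[Y, V] = 67.551 + 4.56 + 0 = 72.111.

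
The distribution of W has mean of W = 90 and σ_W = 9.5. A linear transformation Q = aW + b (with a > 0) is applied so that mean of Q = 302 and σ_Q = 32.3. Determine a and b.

σ_Q = a·σ_W (a > 0), so a = 32.3/9.5 = 3.4.
mean of Q = a·mean of W + b, so b = 302 − 3.4·90 = -4.

a = 3.4, b = -4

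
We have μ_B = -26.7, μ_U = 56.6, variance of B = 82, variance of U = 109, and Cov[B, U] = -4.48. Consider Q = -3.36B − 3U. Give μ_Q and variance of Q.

μ_Q = -80.088, variance of Q = 1816.4304

μ_Q = (-3.36)·μ_B + (-3)·μ_U = (-3.36)·(-26.7) + (-3)·56.6 = -80.088.
variance of Q = a²·variance of B + b²·variance of U + 2ab·Cov[B, U] with a = -3.36, b = -3.
= (-3.36)²·82 + (-3)²·109 + 2·(-3.36)·(-3)·(-4.48)
= 925.7472 + 981 + (-90.3168) = 1816.4304.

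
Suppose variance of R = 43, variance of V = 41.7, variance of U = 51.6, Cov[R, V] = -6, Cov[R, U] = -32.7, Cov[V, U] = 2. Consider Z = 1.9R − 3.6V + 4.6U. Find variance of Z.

variance of Z = a²·variance of R + b²·variance of V + c²·variance of U + 2ab·Cov[R, V] + 2ac·Cov[R, U] + 2bc·Cov[V, U], with a = 1.9, b = -3.6, c = 4.6.
= 155.23 + 540.432 + 1091.856 + 82.08 + (-571.596) + (-66.24)
= 1231.762.

variance of Z = 1231.762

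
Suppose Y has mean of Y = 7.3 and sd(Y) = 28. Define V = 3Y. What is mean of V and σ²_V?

V = 3Y is linear with a = 3, b = 0.
mean of V = a·mean of Y + b = 3·7.3 = 21.9.
σ²_Y = 28² = 784.
σ²_V = a²·σ²_Y = 3²·784 = 7056.

mean of V = 21.9, σ²_V = 7056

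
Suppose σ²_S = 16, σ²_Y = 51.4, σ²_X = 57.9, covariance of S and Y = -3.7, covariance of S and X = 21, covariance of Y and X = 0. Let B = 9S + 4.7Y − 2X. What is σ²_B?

σ²_B = a²·σ²_S + b²·σ²_Y + c²·σ²_X + 2ab·covariance of S and Y + 2ac·covariance of S and X + 2bc·covariance of Y and X, with a = 9, b = 4.7, c = -2.
= 1296 + 1135.426 + 231.6 + (-313.02) + (-756) + 0
= 1594.006.

σ²_B = 1594.006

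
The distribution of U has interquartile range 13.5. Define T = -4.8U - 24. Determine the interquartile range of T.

Under T = aU + b, IQR(T) = |a|·IQR(U) = |-4.8|·13.5 = 64.8 (shifts cancel; spread scales by |a|).

IQR(T) = 64.8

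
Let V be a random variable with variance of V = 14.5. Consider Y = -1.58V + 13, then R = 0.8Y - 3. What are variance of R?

variance of R = 23.166592

variance of Y = (-1.58)²·14.5 = 36.1978.
variance of R = 0.8²·36.1978 = 23.166592.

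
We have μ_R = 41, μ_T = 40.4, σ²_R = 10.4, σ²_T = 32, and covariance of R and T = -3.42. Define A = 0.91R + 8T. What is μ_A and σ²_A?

μ_A = 360.51, σ²_A = 2006.81704

μ_A = 0.91·μ_R + 8·μ_T = 0.91·41 + 8·40.4 = 360.51.
σ²_A = a²·σ²_R + b²·σ²_T + 2ab·covariance of R and T with a = 0.91, b = 8.
= 0.91²·10.4 + 8²·32 + 2·0.91·8·(-3.42)
= 8.61224 + 2048 + (-49.7952) = 2006.81704.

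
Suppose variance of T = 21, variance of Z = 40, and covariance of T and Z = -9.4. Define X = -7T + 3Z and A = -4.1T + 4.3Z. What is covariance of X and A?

covariance of X and A = 1517.26

By bilinearity, covariance of X and A = ac·variance of T + bd·variance of Z + (ad+bc)·covariance of T and Z, with a=-7, b=3, c=-4.1, d=4.3.
ac·variance of T = (-7)·(-4.1)·21 = 602.7
bd·variance of Z = 3·4.3·40 = 516
(ad+bc)·covariance of T and Z = (-42.4)·(-9.4) = 398.56
covariance of X and A = 602.7 + 516 + 398.56 = 1517.26.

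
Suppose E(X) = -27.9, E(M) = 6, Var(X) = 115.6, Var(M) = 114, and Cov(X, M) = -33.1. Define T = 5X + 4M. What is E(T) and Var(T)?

E(T) = 5·E(X) + 4·E(M) = 5·(-27.9) + 4·6 = -115.5.
Var(T) = a²·Var(X) + b²·Var(M) + 2ab·Cov(X, M) with a = 5, b = 4.
= 5²·115.6 + 4²·114 + 2·5·4·(-33.1)
= 2890 + 1824 + (-1324) = 3390.

E(T) = -115.5, Var(T) = 3390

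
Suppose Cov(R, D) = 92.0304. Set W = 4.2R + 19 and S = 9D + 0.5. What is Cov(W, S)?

Cov(W, S) = 3478.74912

Cov(W, S) = a·c·Cov(R, D) = 4.2·9·92.0304 = 3478.74912. Additive constants drop out.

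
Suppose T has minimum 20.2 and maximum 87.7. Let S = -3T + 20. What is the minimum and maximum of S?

a = -3 < 0, so order reverses: min(S) = a·max(T)+b = (-3)·87.7 + 20 = -243.1; max(S) = a·min(T)+b = (-3)·20.2 + 20 = -40.6.

min(S) = -243.1, max(S) = -40.6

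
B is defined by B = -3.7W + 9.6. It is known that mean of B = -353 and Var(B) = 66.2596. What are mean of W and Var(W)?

mean of W = 98, Var(W) = 4.84

From B = -3.7W + 9.6: mean of B = a·mean of W + b, so mean of W = (mean of B − b)/a = (-353 − 9.6)/(-3.7) = 98.
Var(B) = a²·Var(W), so Var(W) = 66.2596/(-3.7)² = 4.84.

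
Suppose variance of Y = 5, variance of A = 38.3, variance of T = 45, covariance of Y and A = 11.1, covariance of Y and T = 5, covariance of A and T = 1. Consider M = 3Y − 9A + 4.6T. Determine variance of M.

variance of M = 3555.3

variance of M = a²·variance of Y + b²·variance of A + c²·variance of T + 2ab·covariance of Y and A + 2ac·covariance of Y and T + 2bc·covariance of A and T, with a = 3, b = -9, c = 4.6.
= 45 + 3102.3 + 952.2 + (-599.4) + 138 + (-82.8)
= 3555.3.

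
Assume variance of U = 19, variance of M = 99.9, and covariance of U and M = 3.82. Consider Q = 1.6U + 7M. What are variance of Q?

variance of Q = 5029.308

variance of Q = a²·variance of U + b²·variance of M + 2ab·covariance of U and M with a = 1.6, b = 7.
= 1.6²·19 + 7²·99.9 + 2·1.6·7·3.82
= 48.64 + 4895.1 + 85.568 = 5029.308.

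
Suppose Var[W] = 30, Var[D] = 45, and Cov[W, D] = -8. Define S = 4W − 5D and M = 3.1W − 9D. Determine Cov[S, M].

By bilinearity, Cov[S, M] = ac·Var[W] + bd·Var[D] + (ad+bc)·Cov[W, D], with a=4, b=-5, c=3.1, d=-9.
ac·Var[W] = 4·3.1·30 = 372
bd·Var[D] = (-5)·(-9)·45 = 2025
(ad+bc)·Cov[W, D] = (-51.5)·(-8) = 412
Cov[S, M] = 372 + 2025 + 412 = 2809.

Cov[S, M] = 2809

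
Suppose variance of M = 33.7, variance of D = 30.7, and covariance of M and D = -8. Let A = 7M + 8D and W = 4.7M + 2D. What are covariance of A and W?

covariance of A and W = 1187.13

By bilinearity, covariance of A and W = ac·variance of M + bd·variance of D + (ad+bc)·covariance of M and D, with a=7, b=8, c=4.7, d=2.
ac·variance of M = 7·4.7·33.7 = 1108.73
bd·variance of D = 8·2·30.7 = 491.2
(ad+bc)·covariance of M and D = (51.6)·(-8) = -412.8
covariance of A and W = 1108.73 + 491.2 + (-412.8) = 1187.13.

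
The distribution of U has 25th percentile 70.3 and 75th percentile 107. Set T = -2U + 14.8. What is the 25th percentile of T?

25th percentile of T = -199.2

Since a = -2 < 0 the transformation is decreasing, reversing order: the 25th percentile of T corresponds to the 75th percentile of U.
So P_{25}(T) = a·P_{75}(U) + b = (-2)·107 + 14.8 = -199.2.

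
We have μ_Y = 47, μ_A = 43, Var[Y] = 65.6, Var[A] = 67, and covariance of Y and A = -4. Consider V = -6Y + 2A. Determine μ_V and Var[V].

μ_V = (-6)·μ_Y + 2·μ_A = (-6)·47 + 2·43 = -196.
Var[V] = a²·Var[Y] + b²·Var[A] + 2ab·covariance of Y and A with a = -6, b = 2.
= (-6)²·65.6 + 2²·67 + 2·(-6)·2·(-4)
= 2361.6 + 268 + 96 = 2725.6.

μ_V = -196, Var[V] = 2725.6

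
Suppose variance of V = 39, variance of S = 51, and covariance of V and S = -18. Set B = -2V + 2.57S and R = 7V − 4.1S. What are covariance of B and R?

By bilinearity, covariance of B and R = ac·variance of V + bd·variance of S + (ad+bc)·covariance of V and S, with a=-2, b=2.57, c=7, d=-4.1.
ac·variance of V = (-2)·7·39 = -546
bd·variance of S = 2.57·(-4.1)·51 = -537.387
(ad+bc)·covariance of V and S = (26.19)·(-18) = -471.42
covariance of B and R = -546 + (-537.387) + (-471.42) = -1554.807.

covariance of B and R = -1554.807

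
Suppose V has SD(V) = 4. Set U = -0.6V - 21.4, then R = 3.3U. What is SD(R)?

SD(U) = |-0.6|·4 = 2.4.
SD(R) = |3.3|·2.4 = 7.92.

SD(R) = 7.92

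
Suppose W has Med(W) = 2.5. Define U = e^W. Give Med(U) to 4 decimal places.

Med(U) = 12.1825

e^W is monotone on this domain, so Med(U) = exp(2.5) ≈ 12.1825.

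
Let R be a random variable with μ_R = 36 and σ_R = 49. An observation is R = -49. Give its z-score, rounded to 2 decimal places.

z = (R − μ_R) / σ_R = (-49 − 36) / 49 ≈ -1.73.

z = -1.73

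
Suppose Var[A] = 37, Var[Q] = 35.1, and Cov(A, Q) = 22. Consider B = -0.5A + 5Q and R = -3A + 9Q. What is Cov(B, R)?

By bilinearity, Cov(B, R) = ac·Var[A] + bd·Var[Q] + (ad+bc)·Cov(A, Q), with a=-0.5, b=5, c=-3, d=9.
ac·Var[A] = (-0.5)·(-3)·37 = 55.5
bd·Var[Q] = 5·9·35.1 = 1579.5
(ad+bc)·Cov(A, Q) = (-19.5)·22 = -429
Cov(B, R) = 55.5 + 1579.5 + (-429) = 1206.

Cov(B, R) = 1206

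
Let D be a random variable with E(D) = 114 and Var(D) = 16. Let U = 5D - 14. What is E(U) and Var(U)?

U = 5D - 14 is linear with a = 5, b = -14.
E(U) = a·E(D) + b = 5·114 + (-14) = 556.
Var(U) = a²·Var(D) = 5²·16 = 400 (the additive constant -14 does not affect variance).

E(U) = 556, Var(U) = 400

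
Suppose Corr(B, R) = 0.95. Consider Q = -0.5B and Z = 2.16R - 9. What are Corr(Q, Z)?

Linear rescalings preserve |correlation|; the slopes -0.5 and 2.16 have opposite signs, so the correlation flips sign: Corr(Q, Z) = −Corr(B, R) = -0.95.

Corr(Q, Z) = -0.95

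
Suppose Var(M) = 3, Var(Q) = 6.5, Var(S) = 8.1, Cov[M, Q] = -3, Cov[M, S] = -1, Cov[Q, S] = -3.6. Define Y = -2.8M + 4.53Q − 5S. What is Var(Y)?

Var(Y) = 570.58985

Var(Y) = a²·Var(M) + b²·Var(Q) + c²·Var(S) + 2ab·Cov[M, Q] + 2ac·Cov[M, S] + 2bc·Cov[Q, S], with a = -2.8, b = 4.53, c = -5.
= 23.52 + 133.38585 + 202.5 + 76.104 + (-28) + 163.08
= 570.58985.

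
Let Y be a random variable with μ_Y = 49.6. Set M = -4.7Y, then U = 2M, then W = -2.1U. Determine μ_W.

μ_M = (-4.7)·49.6 = -233.12.
μ_U = 2·(-233.12) = -466.24.
μ_W = (-2.1)·(-466.24) = 979.104.

μ_W = 979.104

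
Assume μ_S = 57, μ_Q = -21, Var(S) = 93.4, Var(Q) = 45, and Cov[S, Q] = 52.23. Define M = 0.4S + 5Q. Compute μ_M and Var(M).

μ_M = 0.4·μ_S + 5·μ_Q = 0.4·57 + 5·(-21) = -82.2.
Var(M) = a²·Var(S) + b²·Var(Q) + 2ab·Cov[S, Q] with a = 0.4, b = 5.
= 0.4²·93.4 + 5²·45 + 2·0.4·5·52.23
= 14.944 + 1125 + 208.92 = 1348.864.

μ_M = -82.2, Var(M) = 1348.864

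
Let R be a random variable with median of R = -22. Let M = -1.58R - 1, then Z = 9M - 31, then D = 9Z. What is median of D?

median of D = 2455.56

median of M = (-1.58)·(-22) + (-1) = 33.76.
median of Z = 9·33.76 + (-31) = 272.84.
median of D = 9·272.84 = 2455.56.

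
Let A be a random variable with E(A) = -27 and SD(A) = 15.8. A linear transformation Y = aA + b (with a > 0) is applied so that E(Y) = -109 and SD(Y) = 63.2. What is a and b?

a = 4, b = -1

SD(Y) = a·SD(A) (a > 0), so a = 63.2/15.8 = 4.
E(Y) = a·E(A) + b, so b = -109 − 4·(-27) = -1.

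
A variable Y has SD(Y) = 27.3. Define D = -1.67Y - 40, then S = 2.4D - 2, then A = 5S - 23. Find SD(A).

SD(A) = 547.092

SD(D) = |-1.67|·27.3 = 45.591.
SD(S) = |2.4|·45.591 = 109.4184.
SD(A) = |5|·109.4184 = 547.092.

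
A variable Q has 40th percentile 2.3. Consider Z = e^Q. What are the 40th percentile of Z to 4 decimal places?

e^Q is increasing, so P_{40}(Z) = g(P_{40}(Q)) ≈ 9.9742.

40th percentile of Z = 9.9742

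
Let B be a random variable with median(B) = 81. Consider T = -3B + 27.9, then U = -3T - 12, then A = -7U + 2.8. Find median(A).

median(T) = (-3)·81 + 27.9 = -215.1.
median(U) = (-3)·(-215.1) + (-12) = 633.3.
median(A) = (-7)·633.3 + 2.8 = -4430.3.

median(A) = -4430.3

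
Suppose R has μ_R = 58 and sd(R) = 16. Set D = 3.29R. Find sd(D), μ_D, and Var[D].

D = 3.29R is linear with a = 3.29, b = 0.
sd(D) = |a|·sd(R) = |3.29|·16 = 52.64.
μ_D = a·μ_R + b = 3.29·58 = 190.82.
Var[R] = 16² = 256.
Var[D] = a²·Var[R] = 3.29²·256 = 2770.9696.

sd(D) = 52.64, μ_D = 190.82, Var[D] = 2770.9696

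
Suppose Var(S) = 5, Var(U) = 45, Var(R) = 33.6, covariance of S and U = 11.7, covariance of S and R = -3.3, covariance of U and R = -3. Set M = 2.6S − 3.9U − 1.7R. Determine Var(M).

Var(M) = a²·Var(S) + b²·Var(U) + c²·Var(R) + 2ab·covariance of S and U + 2ac·covariance of S and R + 2bc·covariance of U and R, with a = 2.6, b = -3.9, c = -1.7.
= 33.8 + 684.45 + 97.104 + (-237.276) + 29.172 + (-39.78)
= 567.47.

Var(M) = 567.47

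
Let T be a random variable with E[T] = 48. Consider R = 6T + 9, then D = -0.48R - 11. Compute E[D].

E[D] = -153.56

E[R] = 6·48 + 9 = 297.
E[D] = (-0.48)·297 + (-11) = -153.56.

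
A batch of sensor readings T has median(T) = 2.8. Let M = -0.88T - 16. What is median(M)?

median(M) = -18.464

A linear map preserves order up to sign, so median(M) = a·median(T) + b = (-0.88)·2.8 + (-16) = -18.464.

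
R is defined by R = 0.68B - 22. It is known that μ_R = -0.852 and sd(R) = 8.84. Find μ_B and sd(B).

μ_B = 31.1, sd(B) = 13

From R = 0.68B - 22: μ_R = a·μ_B + b, so μ_B = (μ_R − b)/a = (-0.852 − (-22))/0.68 = 31.1.
sd(R) = |a|·sd(B), so sd(B) = 8.84/|0.68| = 13.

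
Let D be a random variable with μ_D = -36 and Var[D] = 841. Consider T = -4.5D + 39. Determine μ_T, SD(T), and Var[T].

T = -4.5D + 39 is linear with a = -4.5, b = 39.
μ_T = a·μ_D + b = (-4.5)·(-36) + 39 = 201.
SD(D) = √841 = 29.
SD(T) = |a|·SD(D) = |-4.5|·29 = 130.5.
Var[T] = a²·Var[D] = (-4.5)²·841 = 17030.25 (the additive constant 39 does not affect variance).

μ_T = 201, SD(T) = 130.5, Var[T] = 17030.25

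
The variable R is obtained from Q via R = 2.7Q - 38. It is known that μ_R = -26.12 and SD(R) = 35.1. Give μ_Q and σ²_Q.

From R = 2.7Q - 38: μ_R = a·μ_Q + b, so μ_Q = (μ_R − b)/a = (-26.12 − (-38))/2.7 = 4.4.
σ²_R = 35.1² = 1232.01.
σ²_R = a²·σ²_Q, so σ²_Q = 1232.01/2.7² = 169.

μ_Q = 4.4, σ²_Q = 169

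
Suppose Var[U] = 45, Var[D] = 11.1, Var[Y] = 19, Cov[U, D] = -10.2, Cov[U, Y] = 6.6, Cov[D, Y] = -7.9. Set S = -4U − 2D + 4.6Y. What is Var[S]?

Var[S] = 905.72

Var[S] = a²·Var[U] + b²·Var[D] + c²·Var[Y] + 2ab·Cov[U, D] + 2ac·Cov[U, Y] + 2bc·Cov[D, Y], with a = -4, b = -2, c = 4.6.
= 720 + 44.4 + 402.04 + (-163.2) + (-242.88) + 145.36
= 905.72.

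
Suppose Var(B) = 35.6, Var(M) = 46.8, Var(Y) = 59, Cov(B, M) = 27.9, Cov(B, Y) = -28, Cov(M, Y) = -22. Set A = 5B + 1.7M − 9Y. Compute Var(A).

Var(A) = 9471.752

Var(A) = a²·Var(B) + b²·Var(M) + c²·Var(Y) + 2ab·Cov(B, M) + 2ac·Cov(B, Y) + 2bc·Cov(M, Y), with a = 5, b = 1.7, c = -9.
= 890 + 135.252 + 4779 + 474.3 + 2520 + 673.2
= 9471.752.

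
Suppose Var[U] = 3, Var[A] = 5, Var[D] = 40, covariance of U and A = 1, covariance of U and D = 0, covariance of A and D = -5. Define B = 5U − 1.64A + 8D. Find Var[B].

Var[B] = a²·Var[U] + b²·Var[A] + c²·Var[D] + 2ab·covariance of U and A + 2ac·covariance of U and D + 2bc·covariance of A and D, with a = 5, b = -1.64, c = 8.
= 75 + 13.448 + 2560 + (-16.4) + 0 + 131.2
= 2763.248.

Var[B] = 2763.248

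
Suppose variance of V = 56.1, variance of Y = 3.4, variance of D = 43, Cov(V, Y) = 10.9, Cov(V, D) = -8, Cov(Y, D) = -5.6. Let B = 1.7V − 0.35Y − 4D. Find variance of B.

variance of B = a²·variance of V + b²·variance of Y + c²·variance of D + 2ab·Cov(V, Y) + 2ac·Cov(V, D) + 2bc·Cov(Y, D), with a = 1.7, b = -0.35, c = -4.
= 162.129 + 0.4165 + 688 + (-12.971) + 108.8 + (-15.68)
= 930.6945.

variance of B = 930.6945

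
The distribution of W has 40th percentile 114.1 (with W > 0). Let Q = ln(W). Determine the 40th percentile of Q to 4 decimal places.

ln(W) is increasing, so P_{40}(Q) = g(P_{40}(W)) ≈ 4.7371.

40th percentile of Q = 4.7371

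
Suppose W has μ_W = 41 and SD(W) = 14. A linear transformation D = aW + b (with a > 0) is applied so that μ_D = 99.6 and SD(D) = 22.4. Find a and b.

SD(D) = a·SD(W) (a > 0), so a = 22.4/14 = 1.6.
μ_D = a·μ_W + b, so b = 99.6 − 1.6·41 = 34.

a = 1.6, b = 34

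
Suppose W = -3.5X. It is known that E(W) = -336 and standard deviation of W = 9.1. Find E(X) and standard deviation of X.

From W = -3.5X: E(W) = a·E(X) + b, so E(X) = (E(W) − b)/a = (-336 − 0)/(-3.5) = 96.
standard deviation of W = |a|·standard deviation of X, so standard deviation of X = 9.1/|-3.5| = 2.6.

E(X) = 96, standard deviation of X = 2.6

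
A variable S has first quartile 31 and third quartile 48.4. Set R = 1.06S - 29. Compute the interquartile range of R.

IQR(R) = 18.444

IQR of S = Q3 − Q1 = 48.4 − 31 = 17.4.
Under R = aS + b, IQR(R) = |a|·IQR(S) = |1.06|·17.4 = 18.444 (shifts cancel; spread scales by |a|).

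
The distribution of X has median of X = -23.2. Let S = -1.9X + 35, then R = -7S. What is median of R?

median of R = -553.56

median of S = (-1.9)·(-23.2) + 35 = 79.08.
median of R = (-7)·79.08 = -553.56.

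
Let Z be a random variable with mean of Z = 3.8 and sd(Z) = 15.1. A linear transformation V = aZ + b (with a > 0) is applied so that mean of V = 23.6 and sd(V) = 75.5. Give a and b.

sd(V) = a·sd(Z) (a > 0), so a = 75.5/15.1 = 5.
mean of V = a·mean of Z + b, so b = 23.6 − 5·3.8 = 4.6.

a = 5, b = 4.6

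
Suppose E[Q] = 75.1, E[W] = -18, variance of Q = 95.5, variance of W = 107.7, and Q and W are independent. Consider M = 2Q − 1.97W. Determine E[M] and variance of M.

E[M] = 185.66, variance of M = 799.97293

E[M] = 2·E[Q] + (-1.97)·E[W] = 2·75.1 + (-1.97)·(-18) = 185.66.
variance of M = a²·variance of Q + b²·variance of W + 2ab·covariance of Q and W with a = 2, b = -1.97.
Independence gives covariance of Q and W = 0.
= 2²·95.5 + (-1.97)²·107.7 + 2·2·(-1.97)·0
= 382 + 417.97293 + 0 = 799.97293.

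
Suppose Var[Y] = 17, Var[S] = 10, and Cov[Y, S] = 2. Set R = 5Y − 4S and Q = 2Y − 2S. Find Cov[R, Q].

By bilinearity, Cov[R, Q] = ac·Var[Y] + bd·Var[S] + (ad+bc)·Cov[Y, S], with a=5, b=-4, c=2, d=-2.
ac·Var[Y] = 5·2·17 = 170
bd·Var[S] = (-4)·(-2)·10 = 80
(ad+bc)·Cov[Y, S] = (-18)·2 = -36
Cov[R, Q] = 170 + 80 + (-36) = 214.

Cov[R, Q] = 214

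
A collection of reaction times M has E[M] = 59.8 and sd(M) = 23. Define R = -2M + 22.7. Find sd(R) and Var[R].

sd(R) = 46, Var[R] = 2116

R = -2M + 22.7 is linear with a = -2, b = 22.7.
sd(R) = |a|·sd(M) = |-2|·23 = 46.
Var[M] = 23² = 529.
Var[R] = a²·Var[M] = (-2)²·529 = 2116 (the additive constant 22.7 does not affect variance).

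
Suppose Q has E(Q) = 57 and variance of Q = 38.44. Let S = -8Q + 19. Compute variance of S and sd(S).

S = -8Q + 19 is linear with a = -8, b = 19.
variance of S = a²·variance of Q = (-8)²·38.44 = 2460.16 (the additive constant 19 does not affect variance).
sd(Q) = √38.44 = 6.2.
sd(S) = |a|·sd(Q) = |-8|·6.2 = 49.6.

variance of S = 2460.16, sd(S) = 49.6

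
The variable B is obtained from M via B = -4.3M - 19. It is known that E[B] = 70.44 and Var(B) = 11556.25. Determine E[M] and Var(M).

From B = -4.3M - 19: E[B] = a·E[M] + b, so E[M] = (E[B] − b)/a = (70.44 − (-19))/(-4.3) = -20.8.
Var(B) = a²·Var(M), so Var(M) = 11556.25/(-4.3)² = 625.

E[M] = -20.8, Var(M) = 625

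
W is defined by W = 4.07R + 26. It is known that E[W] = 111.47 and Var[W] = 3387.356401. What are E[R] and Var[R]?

From W = 4.07R + 26: E[W] = a·E[R] + b, so E[R] = (E[W] − b)/a = (111.47 − 26)/4.07 = 21.
Var[W] = a²·Var[R], so Var[R] = 3387.356401/4.07² = 204.49.

E[R] = 21, Var[R] = 204.49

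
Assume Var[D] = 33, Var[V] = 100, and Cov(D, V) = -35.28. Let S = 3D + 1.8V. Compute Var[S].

Var[S] = 239.976

Var[S] = a²·Var[D] + b²·Var[V] + 2ab·Cov(D, V) with a = 3, b = 1.8.
= 3²·33 + 1.8²·100 + 2·3·1.8·(-35.28)
= 297 + 324 + (-381.024) = 239.976.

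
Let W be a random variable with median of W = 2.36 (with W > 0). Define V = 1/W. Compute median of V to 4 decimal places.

median of V = 0.4237

1/W is monotone on this domain, so median of V = 1/(2.36) ≈ 0.4237.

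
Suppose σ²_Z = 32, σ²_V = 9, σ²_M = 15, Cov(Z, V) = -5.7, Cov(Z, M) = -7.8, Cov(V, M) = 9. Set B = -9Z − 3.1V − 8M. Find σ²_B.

σ²_B = 2643.63

σ²_B = a²·σ²_Z + b²·σ²_V + c²·σ²_M + 2ab·Cov(Z, V) + 2ac·Cov(Z, M) + 2bc·Cov(V, M), with a = -9, b = -3.1, c = -8.
= 2592 + 86.49 + 960 + (-318.06) + (-1123.2) + 446.4
= 2643.63.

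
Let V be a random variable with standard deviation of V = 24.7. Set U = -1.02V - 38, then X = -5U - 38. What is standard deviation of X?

standard deviation of U = |-1.02|·24.7 = 25.194.
standard deviation of X = |-5|·25.194 = 125.97.

standard deviation of X = 125.97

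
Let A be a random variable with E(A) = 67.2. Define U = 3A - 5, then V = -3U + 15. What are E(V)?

E(V) = -574.8

E(U) = 3·67.2 + (-5) = 196.6.
E(V) = (-3)·196.6 + 15 = -574.8.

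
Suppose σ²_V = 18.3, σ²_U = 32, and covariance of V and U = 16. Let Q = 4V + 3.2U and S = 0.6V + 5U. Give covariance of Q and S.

covariance of Q and S = 906.64

By bilinearity, covariance of Q and S = ac·σ²_V + bd·σ²_U + (ad+bc)·covariance of V and U, with a=4, b=3.2, c=0.6, d=5.
ac·σ²_V = 4·0.6·18.3 = 43.92
bd·σ²_U = 3.2·5·32 = 512
(ad+bc)·covariance of V and U = (21.92)·16 = 350.72
covariance of Q and S = 43.92 + 512 + 350.72 = 906.64.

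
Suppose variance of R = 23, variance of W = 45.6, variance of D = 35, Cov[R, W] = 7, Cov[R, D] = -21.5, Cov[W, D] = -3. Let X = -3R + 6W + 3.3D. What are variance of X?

variance of X = a²·variance of R + b²·variance of W + c²·variance of D + 2ab·Cov[R, W] + 2ac·Cov[R, D] + 2bc·Cov[W, D], with a = -3, b = 6, c = 3.3.
= 207 + 1641.6 + 381.15 + (-252) + 425.7 + (-118.8)
= 2284.65.

variance of X = 2284.65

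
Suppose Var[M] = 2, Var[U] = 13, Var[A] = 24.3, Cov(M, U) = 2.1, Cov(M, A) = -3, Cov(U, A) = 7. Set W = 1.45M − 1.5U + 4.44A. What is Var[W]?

Var[W] = 371.49248

Var[W] = a²·Var[M] + b²·Var[U] + c²·Var[A] + 2ab·Cov(M, U) + 2ac·Cov(M, A) + 2bc·Cov(U, A), with a = 1.45, b = -1.5, c = 4.44.
= 4.205 + 29.25 + 479.04048 + (-9.135) + (-38.628) + (-93.24)
= 371.49248.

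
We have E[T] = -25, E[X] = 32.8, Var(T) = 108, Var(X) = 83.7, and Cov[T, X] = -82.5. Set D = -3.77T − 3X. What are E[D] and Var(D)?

E[D] = (-3.77)·E[T] + (-3)·E[X] = (-3.77)·(-25) + (-3)·32.8 = -4.15.
Var(D) = a²·Var(T) + b²·Var(X) + 2ab·Cov[T, X] with a = -3.77, b = -3.
= (-3.77)²·108 + (-3)²·83.7 + 2·(-3.77)·(-3)·(-82.5)
= 1534.9932 + 753.3 + (-1866.15) = 422.1432.

E[D] = -4.15, Var(D) = 422.1432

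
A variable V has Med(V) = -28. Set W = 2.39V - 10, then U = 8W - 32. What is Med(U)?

Med(W) = 2.39·(-28) + (-10) = -76.92.
Med(U) = 8·(-76.92) + (-32) = -647.36.

Med(U) = -647.36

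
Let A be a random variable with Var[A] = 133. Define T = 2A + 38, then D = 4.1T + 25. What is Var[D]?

Var[D] = 8942.92

Var[T] = 2²·133 = 532.
Var[D] = 4.1²·532 = 8942.92.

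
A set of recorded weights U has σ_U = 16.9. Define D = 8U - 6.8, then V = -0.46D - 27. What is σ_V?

σ_V = 62.192

σ_D = |8|·16.9 = 135.2.
σ_V = |-0.46|·135.2 = 62.192.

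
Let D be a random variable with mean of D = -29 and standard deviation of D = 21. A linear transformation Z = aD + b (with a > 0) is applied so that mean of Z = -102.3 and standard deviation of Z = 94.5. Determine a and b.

a = 4.5, b = 28.2

standard deviation of Z = a·standard deviation of D (a > 0), so a = 94.5/21 = 4.5.
mean of Z = a·mean of D + b, so b = -102.3 − 4.5·(-29) = 28.2.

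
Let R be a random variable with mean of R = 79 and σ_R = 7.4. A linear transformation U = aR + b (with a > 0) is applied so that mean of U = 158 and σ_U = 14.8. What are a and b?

σ_U = a·σ_R (a > 0), so a = 14.8/7.4 = 2.
mean of U = a·mean of R + b, so b = 158 − 2·79 = 0.

a = 2, b = 0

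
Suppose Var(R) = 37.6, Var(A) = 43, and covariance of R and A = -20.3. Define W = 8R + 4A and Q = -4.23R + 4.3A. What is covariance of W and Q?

By bilinearity, covariance of W and Q = ac·Var(R) + bd·Var(A) + (ad+bc)·covariance of R and A, with a=8, b=4, c=-4.23, d=4.3.
ac·Var(R) = 8·(-4.23)·37.6 = -1272.384
bd·Var(A) = 4·4.3·43 = 739.6
(ad+bc)·covariance of R and A = (17.48)·(-20.3) = -354.844
covariance of W and Q = -1272.384 + 739.6 + (-354.844) = -887.628.

covariance of W and Q = -887.628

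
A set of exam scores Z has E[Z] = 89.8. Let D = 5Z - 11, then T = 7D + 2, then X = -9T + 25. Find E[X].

E[D] = 5·89.8 + (-11) = 438.
E[T] = 7·438 + 2 = 3068.
E[X] = (-9)·3068 + 25 = -27587.

E[X] = -27587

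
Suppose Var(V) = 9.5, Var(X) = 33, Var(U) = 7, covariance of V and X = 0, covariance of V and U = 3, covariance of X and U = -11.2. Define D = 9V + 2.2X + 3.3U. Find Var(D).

Var(D) = a²·Var(V) + b²·Var(X) + c²·Var(U) + 2ab·covariance of V and X + 2ac·covariance of V and U + 2bc·covariance of X and U, with a = 9, b = 2.2, c = 3.3.
= 769.5 + 159.72 + 76.23 + 0 + 178.2 + (-162.624)
= 1021.026.

Var(D) = 1021.026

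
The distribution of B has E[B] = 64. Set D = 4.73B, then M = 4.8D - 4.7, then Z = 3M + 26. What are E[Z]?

E[D] = 4.73·64 = 302.72.
E[M] = 4.8·302.72 + (-4.7) = 1448.356.
E[Z] = 3·1448.356 + 26 = 4371.068.

E[Z] = 4371.068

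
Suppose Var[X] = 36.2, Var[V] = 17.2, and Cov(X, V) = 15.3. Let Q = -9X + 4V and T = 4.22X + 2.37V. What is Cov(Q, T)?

Cov(Q, T) = -1279.905

By bilinearity, Cov(Q, T) = ac·Var[X] + bd·Var[V] + (ad+bc)·Cov(X, V), with a=-9, b=4, c=4.22, d=2.37.
ac·Var[X] = (-9)·4.22·36.2 = -1374.876
bd·Var[V] = 4·2.37·17.2 = 163.056
(ad+bc)·Cov(X, V) = (-4.45)·15.3 = -68.085
Cov(Q, T) = -1374.876 + 163.056 + (-68.085) = -1279.905.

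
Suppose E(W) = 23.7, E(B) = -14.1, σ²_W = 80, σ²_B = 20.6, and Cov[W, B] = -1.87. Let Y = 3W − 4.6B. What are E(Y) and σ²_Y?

E(Y) = 3·E(W) + (-4.6)·E(B) = 3·23.7 + (-4.6)·(-14.1) = 135.96.
σ²_Y = a²·σ²_W + b²·σ²_B + 2ab·Cov[W, B] with a = 3, b = -4.6.
= 3²·80 + (-4.6)²·20.6 + 2·3·(-4.6)·(-1.87)
= 720 + 435.896 + 51.612 = 1207.508.

E(Y) = 135.96, σ²_Y = 1207.508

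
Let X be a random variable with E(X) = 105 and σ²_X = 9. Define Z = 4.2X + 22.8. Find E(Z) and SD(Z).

E(Z) = 463.8, SD(Z) = 12.6

Z = 4.2X + 22.8 is linear with a = 4.2, b = 22.8.
E(Z) = a·E(X) + b = 4.2·105 + 22.8 = 463.8.
SD(X) = √9 = 3.
SD(Z) = |a|·SD(X) = |4.2|·3 = 12.6.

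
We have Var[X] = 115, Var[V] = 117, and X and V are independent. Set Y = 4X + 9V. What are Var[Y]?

Var[Y] = 11317

Var[Y] = a²·Var[X] + b²·Var[V] + 2ab·Cov[X, V] with a = 4, b = 9.
Independence gives Cov[X, V] = 0.
= 4²·115 + 9²·117 + 2·4·9·0
= 1840 + 9477 + 0 = 11317.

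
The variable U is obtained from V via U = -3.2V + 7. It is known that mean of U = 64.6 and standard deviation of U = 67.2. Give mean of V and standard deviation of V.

mean of V = -18, standard deviation of V = 21

From U = -3.2V + 7: mean of U = a·mean of V + b, so mean of V = (mean of U − b)/a = (64.6 − 7)/(-3.2) = -18.
standard deviation of U = |a|·standard deviation of V, so standard deviation of V = 67.2/|-3.2| = 21.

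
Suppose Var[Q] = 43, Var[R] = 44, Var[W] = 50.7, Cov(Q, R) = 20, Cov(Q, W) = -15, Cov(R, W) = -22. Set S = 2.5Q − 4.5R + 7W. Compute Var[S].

Var[S] = a²·Var[Q] + b²·Var[R] + c²·Var[W] + 2ab·Cov(Q, R) + 2ac·Cov(Q, W) + 2bc·Cov(R, W), with a = 2.5, b = -4.5, c = 7.
= 268.75 + 891 + 2484.3 + (-450) + (-525) + 1386
= 4055.05.

Var[S] = 4055.05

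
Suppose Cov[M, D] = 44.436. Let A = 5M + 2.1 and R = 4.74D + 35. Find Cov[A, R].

Cov[A, R] = a·c·Cov[M, D] = 5·4.74·44.436 = 1053.1332. Additive constants drop out.

Cov[A, R] = 1053.1332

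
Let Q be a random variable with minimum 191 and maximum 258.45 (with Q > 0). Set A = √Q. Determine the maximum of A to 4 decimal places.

max(A) = 16.0764

√Q is increasing on this domain, so max(A) comes from max(Q) = 258.45: max(A) = √(258.45) ≈ 16.0764.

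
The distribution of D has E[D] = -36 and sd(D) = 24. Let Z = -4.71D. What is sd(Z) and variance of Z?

sd(Z) = 113.04, variance of Z = 12778.0416

Z = -4.71D is linear with a = -4.71, b = 0.
sd(Z) = |a|·sd(D) = |-4.71|·24 = 113.04.
variance of D = 24² = 576.
variance of Z = a²·variance of D = (-4.71)²·576 = 12778.0416.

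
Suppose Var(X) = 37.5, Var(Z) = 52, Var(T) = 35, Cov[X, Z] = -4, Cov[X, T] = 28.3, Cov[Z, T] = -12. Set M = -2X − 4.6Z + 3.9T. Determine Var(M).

Var(M) = a²·Var(X) + b²·Var(Z) + c²·Var(T) + 2ab·Cov[X, Z] + 2ac·Cov[X, T] + 2bc·Cov[Z, T], with a = -2, b = -4.6, c = 3.9.
= 150 + 1100.32 + 532.35 + (-73.6) + (-441.48) + 430.56
= 1698.15.

Var(M) = 1698.15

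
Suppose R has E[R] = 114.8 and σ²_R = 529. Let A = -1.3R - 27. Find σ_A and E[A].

A = -1.3R - 27 is linear with a = -1.3, b = -27.
σ_R = √529 = 23.
σ_A = |a|·σ_R = |-1.3|·23 = 29.9.
E[A] = a·E[R] + b = (-1.3)·114.8 + (-27) = -176.24.

σ_A = 29.9, E[A] = -176.24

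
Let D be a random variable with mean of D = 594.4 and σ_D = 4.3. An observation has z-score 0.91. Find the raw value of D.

D = 598.313

D = mean of D + z·σ_D = 594.4 + 0.91·4.3 = 598.313.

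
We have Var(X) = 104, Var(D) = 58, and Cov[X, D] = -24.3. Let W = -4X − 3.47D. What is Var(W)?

Var(W) = a²·Var(X) + b²·Var(D) + 2ab·Cov[X, D] with a = -4, b = -3.47.
= (-4)²·104 + (-3.47)²·58 + 2·(-4)·(-3.47)·(-24.3)
= 1664 + 698.3722 + (-674.568) = 1687.8042.

Var(W) = 1687.8042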